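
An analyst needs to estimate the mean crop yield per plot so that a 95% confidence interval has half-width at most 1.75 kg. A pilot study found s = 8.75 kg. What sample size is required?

97

For a mean, the margin of error is E = z·σ/√n, so n = (zσ/E)².
At 95% confidence, z = 1.960.
n = (1.960 × 8.75 / 1.75)² = 96.04
Round up: n = 97.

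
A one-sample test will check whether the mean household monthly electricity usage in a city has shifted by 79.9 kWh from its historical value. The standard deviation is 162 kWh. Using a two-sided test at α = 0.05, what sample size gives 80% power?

For a one-sample z-test, n = ((z_{α/2} + z_β)·σ/δ)².
z_{α/2} = 1.960 (two-sided α = 0.05); z_β = 0.842 (power 80% → β = 0.2).
n = (2.802 × 162 / 79.9)² = 32.28
Round up: n = 33.

33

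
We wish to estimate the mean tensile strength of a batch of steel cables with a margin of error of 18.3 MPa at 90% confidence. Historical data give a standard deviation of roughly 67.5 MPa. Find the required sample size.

For a mean, the margin of error is E = z·σ/√n, so n = (zσ/E)².
At 90% confidence, z = 1.645.
n = (1.645 × 67.5 / 18.3)² = 36.82
Round up: n = 37.

37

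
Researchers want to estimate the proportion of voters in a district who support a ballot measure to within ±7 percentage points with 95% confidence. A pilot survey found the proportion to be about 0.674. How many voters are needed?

For a proportion with margin E = 0.07 at 95% confidence, z = 1.960.
n = p̂(1−p̂)(z/E)² = 0.674 × 0.326 × (1.960/0.07)² = 172.26
Round up: n = 173.

n = 173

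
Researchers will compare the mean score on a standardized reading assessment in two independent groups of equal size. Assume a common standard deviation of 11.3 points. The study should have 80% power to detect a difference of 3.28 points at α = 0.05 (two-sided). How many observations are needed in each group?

For two equal groups, n per group = 2·((z_{α/2} + z_β)·σ/δ)².
z_{α/2} = 1.960; z_β = 0.842 (power 80%).
n = 2 × (2.802 × 11.3 / 3.28)² = 2 × 93.18 = 186.36
Round up: n = 187 per group.

187 per group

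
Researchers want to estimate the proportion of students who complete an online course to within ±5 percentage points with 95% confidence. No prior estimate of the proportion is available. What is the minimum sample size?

For a proportion with margin E = 0.05 at 95% confidence, z = 1.960.
With no prior estimate, use p = 0.5, which maximizes p(1−p) at 0.25.
n = 0.25 × (z/E)² = 0.25 × (1.960/0.05)² = 384.16
Round up: n = 385.

385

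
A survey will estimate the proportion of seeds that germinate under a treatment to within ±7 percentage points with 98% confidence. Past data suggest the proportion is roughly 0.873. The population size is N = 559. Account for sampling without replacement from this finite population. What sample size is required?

n = 101

For a proportion with margin E = 0.07 at 98% confidence, z = 2.326.
n = p̂(1−p̂)(z/E)² = 0.873 × 0.127 × (2.326/0.07)² = 122.42 — call this n₀.
Finite-population correction with N = 559: n = n₀ / (1 + (n₀−1)/N) = 122.42 / 1.217 = 100.59
Round up: n = 101.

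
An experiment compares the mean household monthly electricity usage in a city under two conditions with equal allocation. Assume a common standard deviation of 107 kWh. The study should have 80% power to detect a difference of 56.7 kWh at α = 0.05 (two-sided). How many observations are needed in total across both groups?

112 total

For two equal groups, n per group = 2·((z_{α/2} + z_β)·σ/δ)².
z_{α/2} = 1.960; z_β = 0.842 (power 80%).
n = 2 × (2.802 × 107 / 56.7)² = 2 × 27.96 = 55.92
Round up: n = 56 per group.
Total across both groups: 2 × 56 = 112.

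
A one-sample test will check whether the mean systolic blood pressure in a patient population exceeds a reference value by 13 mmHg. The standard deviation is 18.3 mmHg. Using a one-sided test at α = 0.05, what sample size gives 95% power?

n = 22

For a one-sample z-test, n = ((z_α + z_β)·σ/δ)².
z_α = 1.645 (one-sided α = 0.05); z_β = 1.645 (power 95% → β = 0.05).
n = (3.290 × 18.3 / 13)² = 21.45
Round up: n = 22.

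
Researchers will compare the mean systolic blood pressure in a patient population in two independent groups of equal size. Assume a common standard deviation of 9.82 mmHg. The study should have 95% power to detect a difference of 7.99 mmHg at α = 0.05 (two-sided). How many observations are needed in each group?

40 per group

For two equal groups, n per group = 2·((z_{α/2} + z_β)·σ/δ)².
z_{α/2} = 1.960; z_β = 1.645 (power 95%).
n = 2 × (3.605 × 9.82 / 7.99)² = 2 × 19.63 = 39.26
Round up: n = 40 per group.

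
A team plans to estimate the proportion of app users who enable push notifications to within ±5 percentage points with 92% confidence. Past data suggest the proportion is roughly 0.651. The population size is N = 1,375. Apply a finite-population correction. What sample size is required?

For a proportion with margin E = 0.05 at 92% confidence, z = 1.751.
n = p̂(1−p̂)(z/E)² = 0.651 × 0.349 × (1.751/0.05)² = 278.64 — call this n₀.
Finite-population correction with N = 1,375: n = n₀ / (1 + (n₀−1)/N) = 278.64 / 1.202 = 231.81
Round up: n = 232.

232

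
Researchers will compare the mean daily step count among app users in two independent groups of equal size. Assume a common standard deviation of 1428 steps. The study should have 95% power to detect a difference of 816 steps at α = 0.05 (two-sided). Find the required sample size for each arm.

For two equal groups, n per group = 2·((z_{α/2} + z_β)·σ/δ)².
z_{α/2} = 1.960; z_β = 1.645 (power 95%).
n = 2 × (3.605 × 1428 / 816)² = 2 × 39.80 = 79.60
Round up: n = 80 per group.

80 per group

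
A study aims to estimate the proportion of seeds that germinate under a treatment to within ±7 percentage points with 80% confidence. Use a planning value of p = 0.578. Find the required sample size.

n = 82

For a proportion with margin E = 0.07 at 80% confidence, z = 1.282.
n = p̂(1−p̂)(z/E)² = 0.578 × 0.422 × (1.282/0.07)² = 81.81
Round up: n = 82.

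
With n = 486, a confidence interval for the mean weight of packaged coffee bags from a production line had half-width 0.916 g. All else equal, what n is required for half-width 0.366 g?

Margin of error scales as 1/√n, so n₂ = n₁·(E₁/E₂)².
n₂ = 486 × (0.916/0.366)² = 486 × 6.264 = 3044.30
Round up: n₂ = 3045.

n = 3045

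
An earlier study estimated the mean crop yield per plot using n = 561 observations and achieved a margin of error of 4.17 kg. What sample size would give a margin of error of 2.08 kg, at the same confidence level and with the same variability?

n = 2255

Margin of error scales as 1/√n, so n₂ = n₁·(E₁/E₂)².
n₂ = 561 × (4.17/2.08)² = 561 × 4.019 = 2254.66
Round up: n₂ = 2255.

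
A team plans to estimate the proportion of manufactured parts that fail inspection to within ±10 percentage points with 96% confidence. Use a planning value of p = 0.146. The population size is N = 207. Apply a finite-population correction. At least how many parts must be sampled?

n = 43

For a proportion with margin E = 0.1 at 96% confidence, z = 2.054.
n = p̂(1−p̂)(z/E)² = 0.146 × 0.854 × (2.054/0.1)² = 52.60 — call this n₀.
Finite-population correction with N = 207: n = n₀ / (1 + (n₀−1)/N) = 52.60 / 1.249 = 42.11
Round up: n = 43.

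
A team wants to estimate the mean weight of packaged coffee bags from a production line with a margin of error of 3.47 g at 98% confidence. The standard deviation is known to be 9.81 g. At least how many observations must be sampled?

44

For a mean, the margin of error is E = z·σ/√n, so n = (zσ/E)².
At 98% confidence, z = 2.326.
n = (2.326 × 9.81 / 3.47)² = 43.24
Round up: n = 44.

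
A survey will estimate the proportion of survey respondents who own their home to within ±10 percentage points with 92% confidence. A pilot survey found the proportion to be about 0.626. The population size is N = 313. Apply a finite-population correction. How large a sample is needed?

59

For a proportion with margin E = 0.1 at 92% confidence, z = 1.751.
n = p̂(1−p̂)(z/E)² = 0.626 × 0.374 × (1.751/0.1)² = 71.78 — call this n₀.
Finite-population correction with N = 313: n = n₀ / (1 + (n₀−1)/N) = 71.78 / 1.226 = 58.55
Round up: n = 59.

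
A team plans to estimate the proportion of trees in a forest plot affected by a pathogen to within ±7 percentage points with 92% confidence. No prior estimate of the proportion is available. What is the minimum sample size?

For a proportion with margin E = 0.07 at 92% confidence, z = 1.751.
With no prior estimate, use p = 0.5, which maximizes p(1−p) at 0.25.
n = 0.25 × (z/E)² = 0.25 × (1.751/0.07)² = 156.43
Round up: n = 157.

157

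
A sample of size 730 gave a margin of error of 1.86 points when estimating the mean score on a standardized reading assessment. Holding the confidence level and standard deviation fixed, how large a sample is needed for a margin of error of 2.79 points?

325

Margin of error scales as 1/√n, so n₂ = n₁·(E₁/E₂)².
n₂ = 730 × (1.86/2.79)² = 730 × 0.4444 = 324.41
Round up: n₂ = 325.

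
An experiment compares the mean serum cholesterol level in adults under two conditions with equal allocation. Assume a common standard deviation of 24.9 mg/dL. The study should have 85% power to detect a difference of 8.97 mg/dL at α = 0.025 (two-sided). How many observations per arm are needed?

For two equal groups, n per group = 2·((z_{α/2} + z_β)·σ/δ)².
z_{α/2} = 2.241; z_β = 1.036 (power 85%).
n = 2 × (3.277 × 24.9 / 8.97)² = 2 × 82.75 = 165.50
Round up: n = 166 per group.

166 per group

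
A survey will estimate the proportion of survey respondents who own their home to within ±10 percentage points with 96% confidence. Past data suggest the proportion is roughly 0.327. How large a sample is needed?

n = 93

For a proportion with margin E = 0.1 at 96% confidence, z = 2.054.
n = p̂(1−p̂)(z/E)² = 0.327 × 0.673 × (2.054/0.1)² = 92.85
Round up: n = 93.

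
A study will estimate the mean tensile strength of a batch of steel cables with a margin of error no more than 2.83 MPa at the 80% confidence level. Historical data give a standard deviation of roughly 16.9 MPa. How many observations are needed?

For a mean, the margin of error is E = z·σ/√n, so n = (zσ/E)².
At 80% confidence, z = 1.282.
n = (1.282 × 16.9 / 2.83)² = 58.61
Round up: n = 59.

n = 59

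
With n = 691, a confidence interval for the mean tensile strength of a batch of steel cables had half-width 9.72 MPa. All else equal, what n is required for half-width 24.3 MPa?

Margin of error scales as 1/√n, so n₂ = n₁·(E₁/E₂)².
n₂ = 691 × (9.72/24.3)² = 691 × 0.16 = 110.56
Round up: n₂ = 111.

111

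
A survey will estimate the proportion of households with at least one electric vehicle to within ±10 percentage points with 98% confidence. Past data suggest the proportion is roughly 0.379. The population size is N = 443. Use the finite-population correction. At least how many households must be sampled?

For a proportion with margin E = 0.1 at 98% confidence, z = 2.326.
n = p̂(1−p̂)(z/E)² = 0.379 × 0.621 × (2.326/0.1)² = 127.34 — call this n₀.
Finite-population correction with N = 443: n = n₀ / (1 + (n₀−1)/N) = 127.34 / 1.285 = 99.10
Round up: n = 100.

100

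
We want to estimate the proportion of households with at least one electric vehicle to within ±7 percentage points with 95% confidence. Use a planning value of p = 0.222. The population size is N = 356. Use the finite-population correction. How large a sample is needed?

For a proportion with margin E = 0.07 at 95% confidence, z = 1.960.
n = p̂(1−p̂)(z/E)² = 0.222 × 0.778 × (1.960/0.07)² = 135.41 — call this n₀.
Finite-population correction with N = 356: n = n₀ / (1 + (n₀−1)/N) = 135.41 / 1.378 = 98.27
Round up: n = 99.

99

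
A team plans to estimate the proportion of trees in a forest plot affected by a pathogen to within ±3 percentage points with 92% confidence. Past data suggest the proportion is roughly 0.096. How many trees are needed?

For a proportion with margin E = 0.03 at 92% confidence, z = 1.751.
n = p̂(1−p̂)(z/E)² = 0.096 × 0.904 × (1.751/0.03)² = 295.64
Round up: n = 296.

296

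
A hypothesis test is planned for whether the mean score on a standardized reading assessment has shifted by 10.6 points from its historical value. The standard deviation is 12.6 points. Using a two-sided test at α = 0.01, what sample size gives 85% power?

For a one-sample z-test, n = ((z_{α/2} + z_β)·σ/δ)².
z_{α/2} = 2.576 (two-sided α = 0.01); z_β = 1.036 (power 85% → β = 0.15).
n = (3.612 × 12.6 / 10.6)² = 18.43
Round up: n = 19.

n = 19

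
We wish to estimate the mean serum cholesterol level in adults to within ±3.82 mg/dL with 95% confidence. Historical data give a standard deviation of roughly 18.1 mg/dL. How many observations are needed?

87

For a mean, the margin of error is E = z·σ/√n, so n = (zσ/E)².
At 95% confidence, z = 1.960.
n = (1.960 × 18.1 / 3.82)² = 86.25
Round up: n = 87.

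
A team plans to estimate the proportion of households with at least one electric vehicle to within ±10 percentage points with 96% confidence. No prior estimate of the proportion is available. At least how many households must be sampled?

For a proportion with margin E = 0.1 at 96% confidence, z = 2.054.
With no prior estimate, use p = 0.5, which maximizes p(1−p) at 0.25.
n = 0.25 × (z/E)² = 0.25 × (2.054/0.1)² = 105.47
Round up: n = 106.

106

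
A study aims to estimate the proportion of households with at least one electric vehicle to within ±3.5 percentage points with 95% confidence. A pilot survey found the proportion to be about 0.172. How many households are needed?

For a proportion with margin E = 0.035 at 95% confidence, z = 1.960.
n = p̂(1−p̂)(z/E)² = 0.172 × 0.828 × (1.960/0.035)² = 446.62
Round up: n = 447.

n = 447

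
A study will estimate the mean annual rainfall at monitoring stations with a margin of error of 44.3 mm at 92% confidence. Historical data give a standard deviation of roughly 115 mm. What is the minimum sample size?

21

For a mean, the margin of error is E = z·σ/√n, so n = (zσ/E)².
At 92% confidence, z = 1.751.
n = (1.751 × 115 / 44.3)² = 20.66
Round up: n = 21.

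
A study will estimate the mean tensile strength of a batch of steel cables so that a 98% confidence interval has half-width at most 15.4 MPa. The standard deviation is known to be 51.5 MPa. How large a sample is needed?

For a mean, the margin of error is E = z·σ/√n, so n = (zσ/E)².
At 98% confidence, z = 2.326.
n = (2.326 × 51.5 / 15.4)² = 60.51
Round up: n = 61.

n = 61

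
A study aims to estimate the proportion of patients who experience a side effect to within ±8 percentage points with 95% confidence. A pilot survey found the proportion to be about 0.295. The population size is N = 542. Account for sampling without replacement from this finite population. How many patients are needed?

For a proportion with margin E = 0.08 at 95% confidence, z = 1.960.
n = p̂(1−p̂)(z/E)² = 0.295 × 0.705 × (1.960/0.08)² = 124.84 — call this n₀.
Finite-population correction with N = 542: n = n₀ / (1 + (n₀−1)/N) = 124.84 / 1.228 = 101.66
Round up: n = 102.

102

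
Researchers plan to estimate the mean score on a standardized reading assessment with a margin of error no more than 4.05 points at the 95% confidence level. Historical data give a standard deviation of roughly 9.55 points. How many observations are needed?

For a mean, the margin of error is E = z·σ/√n, so n = (zσ/E)².
At 95% confidence, z = 1.960.
n = (1.960 × 9.55 / 4.05)² = 21.36
Round up: n = 22.

n = 22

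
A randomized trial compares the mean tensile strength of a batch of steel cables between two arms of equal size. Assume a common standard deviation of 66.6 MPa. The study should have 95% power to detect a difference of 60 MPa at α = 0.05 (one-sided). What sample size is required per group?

For two equal groups, n per group = 2·((z_α + z_β)·σ/δ)².
z_α = 1.645; z_β = 1.645 (power 95%).
n = 2 × (3.290 × 66.6 / 60)² = 2 × 13.34 = 26.68
Round up: n = 27 per group.

27 per group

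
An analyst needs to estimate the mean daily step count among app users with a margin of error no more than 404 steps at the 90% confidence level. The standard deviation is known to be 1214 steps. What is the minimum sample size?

25

For a mean, the margin of error is E = z·σ/√n, so n = (zσ/E)².
At 90% confidence, z = 1.645.
n = (1.645 × 1214 / 404)² = 24.43
Round up: n = 25.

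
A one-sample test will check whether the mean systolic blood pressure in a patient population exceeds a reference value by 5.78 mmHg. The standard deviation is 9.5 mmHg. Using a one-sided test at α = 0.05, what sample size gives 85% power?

For a one-sample z-test, n = ((z_α + z_β)·σ/δ)².
z_α = 1.645 (one-sided α = 0.05); z_β = 1.036 (power 85% → β = 0.15).
n = (2.681 × 9.5 / 5.78)² = 19.42
Round up: n = 20.

n = 20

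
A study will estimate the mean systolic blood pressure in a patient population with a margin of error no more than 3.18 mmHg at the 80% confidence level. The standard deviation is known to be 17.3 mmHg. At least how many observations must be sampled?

49

For a mean, the margin of error is E = z·σ/√n, so n = (zσ/E)².
At 80% confidence, z = 1.282.
n = (1.282 × 17.3 / 3.18)² = 48.64
Round up: n = 49.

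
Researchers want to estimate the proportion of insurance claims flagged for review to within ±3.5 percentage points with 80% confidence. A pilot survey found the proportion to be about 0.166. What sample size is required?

n = 186

For a proportion with margin E = 0.035 at 80% confidence, z = 1.282.
n = p̂(1−p̂)(z/E)² = 0.166 × 0.834 × (1.282/0.035)² = 185.74
Round up: n = 186.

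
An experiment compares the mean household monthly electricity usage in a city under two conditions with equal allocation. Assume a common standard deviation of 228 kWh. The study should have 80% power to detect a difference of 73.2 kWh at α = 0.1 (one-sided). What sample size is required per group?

For two equal groups, n per group = 2·((z_α + z_β)·σ/δ)².
z_α = 1.282; z_β = 0.842 (power 80%).
n = 2 × (2.124 × 228 / 73.2)² = 2 × 43.77 = 87.54
Round up: n = 88 per group.

88 per group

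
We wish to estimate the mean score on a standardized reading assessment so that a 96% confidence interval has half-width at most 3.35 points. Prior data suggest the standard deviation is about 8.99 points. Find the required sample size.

31

For a mean, the margin of error is E = z·σ/√n, so n = (zσ/E)².
At 96% confidence, z = 2.054.
n = (2.054 × 8.99 / 3.35)² = 30.38
Round up: n = 31.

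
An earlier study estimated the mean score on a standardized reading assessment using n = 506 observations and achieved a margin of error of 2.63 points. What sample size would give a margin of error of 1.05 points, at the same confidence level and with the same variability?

Margin of error scales as 1/√n, so n₂ = n₁·(E₁/E₂)².
n₂ = 506 × (2.63/1.05)² = 506 × 6.274 = 3174.64
Round up: n₂ = 3175.

3175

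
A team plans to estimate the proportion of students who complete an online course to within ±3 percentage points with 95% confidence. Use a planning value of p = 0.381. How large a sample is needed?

For a proportion with margin E = 0.03 at 95% confidence, z = 1.960.
n = p̂(1−p̂)(z/E)² = 0.381 × 0.619 × (1.960/0.03)² = 1006.67
Round up: n = 1007.

1007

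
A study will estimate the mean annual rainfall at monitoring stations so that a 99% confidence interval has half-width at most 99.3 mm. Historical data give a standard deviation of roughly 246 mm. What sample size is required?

For a mean, the margin of error is E = z·σ/√n, so n = (zσ/E)².
At 99% confidence, z = 2.576.
n = (2.576 × 246 / 99.3)² = 40.73
Round up: n = 41.

n = 41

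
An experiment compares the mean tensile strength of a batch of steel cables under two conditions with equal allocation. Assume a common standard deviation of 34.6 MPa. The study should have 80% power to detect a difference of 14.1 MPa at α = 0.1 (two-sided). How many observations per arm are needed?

For two equal groups, n per group = 2·((z_{α/2} + z_β)·σ/δ)².
z_{α/2} = 1.645; z_β = 0.842 (power 80%).
n = 2 × (2.487 × 34.6 / 14.1)² = 2 × 37.24 = 74.48
Round up: n = 75 per group.

75 per group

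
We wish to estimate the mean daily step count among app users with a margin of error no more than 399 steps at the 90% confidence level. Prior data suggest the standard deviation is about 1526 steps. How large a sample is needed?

For a mean, the margin of error is E = z·σ/√n, so n = (zσ/E)².
At 90% confidence, z = 1.645.
n = (1.645 × 1526 / 399)² = 39.58
Round up: n = 40.

40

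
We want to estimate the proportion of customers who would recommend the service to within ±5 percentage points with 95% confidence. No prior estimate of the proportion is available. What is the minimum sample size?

For a proportion with margin E = 0.05 at 95% confidence, z = 1.960.
With no prior estimate, use p = 0.5, which maximizes p(1−p) at 0.25.
n = 0.25 × (z/E)² = 0.25 × (1.960/0.05)² = 384.16
Round up: n = 385.

n = 385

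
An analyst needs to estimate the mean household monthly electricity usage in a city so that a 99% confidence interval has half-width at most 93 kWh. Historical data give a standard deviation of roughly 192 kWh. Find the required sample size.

For a mean, the margin of error is E = z·σ/√n, so n = (zσ/E)².
At 99% confidence, z = 2.576.
n = (2.576 × 192 / 93)² = 28.28
Round up: n = 29.

29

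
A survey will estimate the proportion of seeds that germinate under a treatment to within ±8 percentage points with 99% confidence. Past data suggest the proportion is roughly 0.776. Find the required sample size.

For a proportion with margin E = 0.08 at 99% confidence, z = 2.576.
n = p̂(1−p̂)(z/E)² = 0.776 × 0.224 × (2.576/0.08)² = 180.23
Round up: n = 181.

181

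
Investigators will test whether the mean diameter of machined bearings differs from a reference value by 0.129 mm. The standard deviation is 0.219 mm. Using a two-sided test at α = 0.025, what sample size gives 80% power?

28

For a one-sample z-test, n = ((z_{α/2} + z_β)·σ/δ)².
z_{α/2} = 2.241 (two-sided α = 0.025); z_β = 0.842 (power 80% → β = 0.2).
n = (3.083 × 0.219 / 0.129)² = 27.39
Round up: n = 28.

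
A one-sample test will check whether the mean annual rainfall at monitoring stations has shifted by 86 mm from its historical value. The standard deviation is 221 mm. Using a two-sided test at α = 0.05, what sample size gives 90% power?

70

For a one-sample z-test, n = ((z_{α/2} + z_β)·σ/δ)².
z_{α/2} = 1.960 (two-sided α = 0.05); z_β = 1.282 (power 90% → β = 0.1).
n = (3.242 × 221 / 86)² = 69.41
Round up: n = 70.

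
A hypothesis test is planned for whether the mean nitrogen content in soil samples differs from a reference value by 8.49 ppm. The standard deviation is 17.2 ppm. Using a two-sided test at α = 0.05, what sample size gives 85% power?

For a one-sample z-test, n = ((z_{α/2} + z_β)·σ/δ)².
z_{α/2} = 1.960 (two-sided α = 0.05); z_β = 1.036 (power 85% → β = 0.15).
n = (2.996 × 17.2 / 8.49)² = 36.84
Round up: n = 37.

37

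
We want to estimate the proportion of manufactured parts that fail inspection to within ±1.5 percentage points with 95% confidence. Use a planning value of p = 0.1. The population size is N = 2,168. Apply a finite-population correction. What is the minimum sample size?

For a proportion with margin E = 0.015 at 95% confidence, z = 1.960.
n = p̂(1−p̂)(z/E)² = 0.1 × 0.9 × (1.960/0.015)² = 1536.64 — call this n₀.
Finite-population correction with N = 2,168: n = n₀ / (1 + (n₀−1)/N) = 1536.64 / 1.708 = 899.67
Round up: n = 900.

900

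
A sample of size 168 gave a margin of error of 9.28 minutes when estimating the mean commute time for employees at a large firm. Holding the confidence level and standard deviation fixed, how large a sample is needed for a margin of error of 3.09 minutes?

n = 1516

Margin of error scales as 1/√n, so n₂ = n₁·(E₁/E₂)².
n₂ = 168 × (9.28/3.09)² = 168 × 9.019 = 1515.19
Round up: n₂ = 1516.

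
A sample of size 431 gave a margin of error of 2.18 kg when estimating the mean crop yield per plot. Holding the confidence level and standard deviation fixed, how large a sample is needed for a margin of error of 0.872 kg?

Margin of error scales as 1/√n, so n₂ = n₁·(E₁/E₂)².
n₂ = 431 × (2.18/0.872)² = 431 × 6.25 = 2693.75
Round up: n₂ = 2694.

2694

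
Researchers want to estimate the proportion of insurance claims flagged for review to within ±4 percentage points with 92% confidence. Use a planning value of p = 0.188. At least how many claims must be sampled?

293

For a proportion with margin E = 0.04 at 92% confidence, z = 1.751.
n = p̂(1−p̂)(z/E)² = 0.188 × 0.812 × (1.751/0.04)² = 292.53
Round up: n = 293.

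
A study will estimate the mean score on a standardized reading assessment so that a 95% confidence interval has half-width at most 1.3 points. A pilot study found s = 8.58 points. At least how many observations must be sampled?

For a mean, the margin of error is E = z·σ/√n, so n = (zσ/E)².
At 95% confidence, z = 1.960.
n = (1.960 × 8.58 / 1.3)² = 167.34
Round up: n = 168.

168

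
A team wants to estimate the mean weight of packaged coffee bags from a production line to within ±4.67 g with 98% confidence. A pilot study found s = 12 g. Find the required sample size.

For a mean, the margin of error is E = z·σ/√n, so n = (zσ/E)².
At 98% confidence, z = 2.326.
n = (2.326 × 12 / 4.67)² = 35.72
Round up: n = 36.

n = 36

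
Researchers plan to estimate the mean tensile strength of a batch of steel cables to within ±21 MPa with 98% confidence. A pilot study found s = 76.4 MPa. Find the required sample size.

For a mean, the margin of error is E = z·σ/√n, so n = (zσ/E)².
At 98% confidence, z = 2.326.
n = (2.326 × 76.4 / 21)² = 71.61
Round up: n = 72.

n = 72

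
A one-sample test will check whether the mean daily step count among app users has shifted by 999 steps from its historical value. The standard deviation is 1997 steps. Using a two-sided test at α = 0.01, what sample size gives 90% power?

For a one-sample z-test, n = ((z_{α/2} + z_β)·σ/δ)².
z_{α/2} = 2.576 (two-sided α = 0.01); z_β = 1.282 (power 90% → β = 0.1).
n = (3.858 × 1997 / 999)² = 59.48
Round up: n = 60.

60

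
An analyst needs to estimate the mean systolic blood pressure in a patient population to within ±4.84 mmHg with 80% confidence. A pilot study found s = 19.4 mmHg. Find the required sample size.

For a mean, the margin of error is E = z·σ/√n, so n = (zσ/E)².
At 80% confidence, z = 1.282.
n = (1.282 × 19.4 / 4.84)² = 26.41
Round up: n = 27.

27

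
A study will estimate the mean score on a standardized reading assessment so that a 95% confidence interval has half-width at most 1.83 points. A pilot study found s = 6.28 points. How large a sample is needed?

For a mean, the margin of error is E = z·σ/√n, so n = (zσ/E)².
At 95% confidence, z = 1.960.
n = (1.960 × 6.28 / 1.83)² = 45.24
Round up: n = 46.

n = 46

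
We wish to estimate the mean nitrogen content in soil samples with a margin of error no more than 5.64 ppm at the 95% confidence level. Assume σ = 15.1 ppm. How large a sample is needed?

For a mean, the margin of error is E = z·σ/√n, so n = (zσ/E)².
At 95% confidence, z = 1.960.
n = (1.960 × 15.1 / 5.64)² = 27.54
Round up: n = 28.

n = 28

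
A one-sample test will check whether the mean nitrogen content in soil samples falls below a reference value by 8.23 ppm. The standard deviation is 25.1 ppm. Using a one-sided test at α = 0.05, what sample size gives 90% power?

For a one-sample z-test, n = ((z_α + z_β)·σ/δ)².
z_α = 1.645 (one-sided α = 0.05); z_β = 1.282 (power 90% → β = 0.1).
n = (2.927 × 25.1 / 8.23)² = 79.69
Round up: n = 80.

80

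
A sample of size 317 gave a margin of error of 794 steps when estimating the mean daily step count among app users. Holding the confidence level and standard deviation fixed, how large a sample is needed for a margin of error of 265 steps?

Margin of error scales as 1/√n, so n₂ = n₁·(E₁/E₂)².
n₂ = 317 × (794/265)² = 317 × 8.977 = 2845.71
Round up: n₂ = 2846.

n = 2846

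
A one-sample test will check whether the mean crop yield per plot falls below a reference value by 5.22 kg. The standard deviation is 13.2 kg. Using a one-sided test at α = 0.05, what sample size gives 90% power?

For a one-sample z-test, n = ((z_α + z_β)·σ/δ)².
z_α = 1.645 (one-sided α = 0.05); z_β = 1.282 (power 90% → β = 0.1).
n = (2.927 × 13.2 / 5.22)² = 54.78
Round up: n = 55.

55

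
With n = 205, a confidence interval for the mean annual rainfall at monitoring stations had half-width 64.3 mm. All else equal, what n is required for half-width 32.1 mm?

Margin of error scales as 1/√n, so n₂ = n₁·(E₁/E₂)².
n₂ = 205 × (64.3/32.1)² = 205 × 4.012 = 822.46
Round up: n₂ = 823.

823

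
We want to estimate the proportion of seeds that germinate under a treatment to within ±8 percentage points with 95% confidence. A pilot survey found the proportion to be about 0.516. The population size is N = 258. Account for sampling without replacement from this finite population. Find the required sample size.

For a proportion with margin E = 0.08 at 95% confidence, z = 1.960.
n = p̂(1−p̂)(z/E)² = 0.516 × 0.484 × (1.960/0.08)² = 149.91 — call this n₀.
Finite-population correction with N = 258: n = n₀ / (1 + (n₀−1)/N) = 149.91 / 1.577 = 95.06
Round up: n = 96.

n = 96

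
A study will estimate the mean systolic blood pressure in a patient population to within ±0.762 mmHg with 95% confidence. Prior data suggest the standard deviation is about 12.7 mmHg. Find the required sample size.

For a mean, the margin of error is E = z·σ/√n, so n = (zσ/E)².
At 95% confidence, z = 1.960.
n = (1.960 × 12.7 / 0.762)² = 1067.11
Round up: n = 1068.

1068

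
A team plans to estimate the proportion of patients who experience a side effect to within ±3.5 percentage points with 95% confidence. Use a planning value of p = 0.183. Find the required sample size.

469

For a proportion with margin E = 0.035 at 95% confidence, z = 1.960.
n = p̂(1−p̂)(z/E)² = 0.183 × 0.817 × (1.960/0.035)² = 468.87
Round up: n = 469.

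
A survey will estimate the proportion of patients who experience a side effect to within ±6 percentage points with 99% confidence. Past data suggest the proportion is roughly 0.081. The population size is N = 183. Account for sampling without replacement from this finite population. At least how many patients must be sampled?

79

For a proportion with margin E = 0.06 at 99% confidence, z = 2.576.
n = p̂(1−p̂)(z/E)² = 0.081 × 0.919 × (2.576/0.06)² = 137.21 — call this n₀.
Finite-population correction with N = 183: n = n₀ / (1 + (n₀−1)/N) = 137.21 / 1.744 = 78.68
Round up: n = 79.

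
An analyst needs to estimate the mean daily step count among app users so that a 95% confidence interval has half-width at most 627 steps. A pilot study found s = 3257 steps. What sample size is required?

104

For a mean, the margin of error is E = z·σ/√n, so n = (zσ/E)².
At 95% confidence, z = 1.960.
n = (1.960 × 3257 / 627)² = 103.66
Round up: n = 104.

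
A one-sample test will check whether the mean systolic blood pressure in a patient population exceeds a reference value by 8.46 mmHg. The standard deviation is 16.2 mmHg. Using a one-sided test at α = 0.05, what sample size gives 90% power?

n = 32

For a one-sample z-test, n = ((z_α + z_β)·σ/δ)².
z_α = 1.645 (one-sided α = 0.05); z_β = 1.282 (power 90% → β = 0.1).
n = (2.927 × 16.2 / 8.46)² = 31.41
Round up: n = 32.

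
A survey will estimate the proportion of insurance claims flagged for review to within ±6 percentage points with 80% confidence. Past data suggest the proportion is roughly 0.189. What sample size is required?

For a proportion with margin E = 0.06 at 80% confidence, z = 1.282.
n = p̂(1−p̂)(z/E)² = 0.189 × 0.811 × (1.282/0.06)² = 69.98
Round up: n = 70.

70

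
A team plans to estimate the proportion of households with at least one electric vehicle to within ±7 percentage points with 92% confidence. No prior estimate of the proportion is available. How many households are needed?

157

For a proportion with margin E = 0.07 at 92% confidence, z = 1.751.
With no prior estimate, use p = 0.5, which maximizes p(1−p) at 0.25.
n = 0.25 × (z/E)² = 0.25 × (1.751/0.07)² = 156.43
Round up: n = 157.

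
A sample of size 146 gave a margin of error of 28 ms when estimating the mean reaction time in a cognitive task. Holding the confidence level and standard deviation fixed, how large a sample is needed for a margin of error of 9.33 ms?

1315

Margin of error scales as 1/√n, so n₂ = n₁·(E₁/E₂)².
n₂ = 146 × (28/9.33)² = 146 × 9.006 = 1314.88
Round up: n₂ = 1315.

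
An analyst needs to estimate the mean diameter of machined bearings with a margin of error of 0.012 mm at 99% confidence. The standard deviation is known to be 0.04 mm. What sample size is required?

74

For a mean, the margin of error is E = z·σ/√n, so n = (zσ/E)².
At 99% confidence, z = 2.576.
n = (2.576 × 0.04 / 0.012)² = 73.73
Round up: n = 74.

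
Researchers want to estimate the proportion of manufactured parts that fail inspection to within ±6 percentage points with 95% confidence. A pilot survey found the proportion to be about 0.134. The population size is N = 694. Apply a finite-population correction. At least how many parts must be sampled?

n = 106

For a proportion with margin E = 0.06 at 95% confidence, z = 1.960.
n = p̂(1−p̂)(z/E)² = 0.134 × 0.866 × (1.960/0.06)² = 123.83 — call this n₀.
Finite-population correction with N = 694: n = n₀ / (1 + (n₀−1)/N) = 123.83 / 1.177 = 105.21
Round up: n = 106.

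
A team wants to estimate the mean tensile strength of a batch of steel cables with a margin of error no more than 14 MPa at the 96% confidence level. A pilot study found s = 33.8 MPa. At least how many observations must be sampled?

For a mean, the margin of error is E = z·σ/√n, so n = (zσ/E)².
At 96% confidence, z = 2.054.
n = (2.054 × 33.8 / 14)² = 24.59
Round up: n = 25.

25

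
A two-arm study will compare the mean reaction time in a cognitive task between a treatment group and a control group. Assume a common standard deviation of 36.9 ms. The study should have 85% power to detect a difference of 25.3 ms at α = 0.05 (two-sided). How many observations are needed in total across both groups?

For two equal groups, n per group = 2·((z_{α/2} + z_β)·σ/δ)².
z_{α/2} = 1.960; z_β = 1.036 (power 85%).
n = 2 × (2.996 × 36.9 / 25.3)² = 2 × 19.09 = 38.18
Round up: n = 39 per group.
Total across both groups: 2 × 39 = 78.

78 total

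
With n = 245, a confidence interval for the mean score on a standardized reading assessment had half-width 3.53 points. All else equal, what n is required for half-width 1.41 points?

Margin of error scales as 1/√n, so n₂ = n₁·(E₁/E₂)².
n₂ = 245 × (3.53/1.41)² = 245 × 6.268 = 1535.66
Round up: n₂ = 1536.

n = 1536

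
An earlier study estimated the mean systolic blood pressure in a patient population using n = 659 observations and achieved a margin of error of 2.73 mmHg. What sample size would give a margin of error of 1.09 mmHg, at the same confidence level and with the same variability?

Margin of error scales as 1/√n, so n₂ = n₁·(E₁/E₂)².
n₂ = 659 × (2.73/1.09)² = 659 × 6.273 = 4133.91
Round up: n₂ = 4134.

4134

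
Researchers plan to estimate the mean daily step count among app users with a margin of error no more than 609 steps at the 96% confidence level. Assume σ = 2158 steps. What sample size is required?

For a mean, the margin of error is E = z·σ/√n, so n = (zσ/E)².
At 96% confidence, z = 2.054.
n = (2.054 × 2158 / 609)² = 52.97
Round up: n = 53.

n = 53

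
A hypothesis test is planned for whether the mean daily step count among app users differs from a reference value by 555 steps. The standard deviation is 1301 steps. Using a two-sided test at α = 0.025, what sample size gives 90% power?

69

For a one-sample z-test, n = ((z_{α/2} + z_β)·σ/δ)².
z_{α/2} = 2.241 (two-sided α = 0.025); z_β = 1.282 (power 90% → β = 0.1).
n = (3.523 × 1301 / 555)² = 68.20
Round up: n = 69.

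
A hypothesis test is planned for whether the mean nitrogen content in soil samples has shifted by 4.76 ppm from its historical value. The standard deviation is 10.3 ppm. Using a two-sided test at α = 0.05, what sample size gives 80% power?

37

For a one-sample z-test, n = ((z_{α/2} + z_β)·σ/δ)².
z_{α/2} = 1.960 (two-sided α = 0.05); z_β = 0.842 (power 80% → β = 0.2).
n = (2.802 × 10.3 / 4.76)² = 36.76
Round up: n = 37.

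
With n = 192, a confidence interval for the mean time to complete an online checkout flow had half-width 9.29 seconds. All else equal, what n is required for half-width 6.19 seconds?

Margin of error scales as 1/√n, so n₂ = n₁·(E₁/E₂)².
n₂ = 192 × (9.29/6.19)² = 192 × 2.252 = 432.38
Round up: n₂ = 433.

n = 433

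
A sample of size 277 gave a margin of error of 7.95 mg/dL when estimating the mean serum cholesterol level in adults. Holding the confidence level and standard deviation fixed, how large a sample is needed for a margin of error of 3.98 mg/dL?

n = 1106

Margin of error scales as 1/√n, so n₂ = n₁·(E₁/E₂)².
n₂ = 277 × (7.95/3.98)² = 277 × 3.99 = 1105.23
Round up: n₂ = 1106.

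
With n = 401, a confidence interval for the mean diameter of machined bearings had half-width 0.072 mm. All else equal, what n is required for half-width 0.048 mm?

903

Margin of error scales as 1/√n, so n₂ = n₁·(E₁/E₂)².
n₂ = 401 × (0.072/0.048)² = 401 × 2.25 = 902.25
Round up: n₂ = 903.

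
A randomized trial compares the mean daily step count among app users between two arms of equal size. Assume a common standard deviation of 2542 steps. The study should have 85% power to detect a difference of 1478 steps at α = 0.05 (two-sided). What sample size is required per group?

54 per group

For two equal groups, n per group = 2·((z_{α/2} + z_β)·σ/δ)².
z_{α/2} = 1.960; z_β = 1.036 (power 85%).
n = 2 × (2.996 × 2542 / 1478)² = 2 × 26.55 = 53.10
Round up: n = 54 per group.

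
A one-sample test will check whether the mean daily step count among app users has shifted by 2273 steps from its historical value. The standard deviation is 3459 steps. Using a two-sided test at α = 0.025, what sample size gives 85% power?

25

For a one-sample z-test, n = ((z_{α/2} + z_β)·σ/δ)².
z_{α/2} = 2.241 (two-sided α = 0.025); z_β = 1.036 (power 85% → β = 0.15).
n = (3.277 × 3459 / 2273)² = 24.87
Round up: n = 25.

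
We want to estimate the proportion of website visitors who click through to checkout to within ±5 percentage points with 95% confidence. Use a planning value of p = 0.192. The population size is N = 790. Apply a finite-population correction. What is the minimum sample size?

For a proportion with margin E = 0.05 at 95% confidence, z = 1.960.
n = p̂(1−p̂)(z/E)² = 0.192 × 0.808 × (1.960/0.05)² = 238.39 — call this n₀.
Finite-population correction with N = 790: n = n₀ / (1 + (n₀−1)/N) = 238.39 / 1.3 = 183.38
Round up: n = 184.

184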